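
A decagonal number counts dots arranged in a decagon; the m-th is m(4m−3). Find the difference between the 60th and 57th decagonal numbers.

60·(4·60 − 3) = 14220 and 57·(4·57 − 3) = 12825.
Difference: 14220 − 12825 = 1395.

1395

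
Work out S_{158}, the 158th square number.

158² = 24964.

24964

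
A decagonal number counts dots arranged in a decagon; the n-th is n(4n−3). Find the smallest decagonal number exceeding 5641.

Solve n(4n−3) > 5641 for integer n.
The largest n with value ≤ 5641 is 37 (since 5365 ≤ 5641 < 5662), so the first above is n = 38, value 5662.

5662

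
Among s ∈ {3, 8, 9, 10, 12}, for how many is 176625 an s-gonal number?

1

s = 3: P(3, 593) = 176121 and P(3, 594) = 176715; 176625 is not s-gonal.
s = 8: P(8, 242) = 175208 and P(8, 243) = 176661; 176625 is not s-gonal.
s = 9: P(9, 225) = 176625. ✓
s = 10: P(10, 210) = 175770 and P(10, 211) = 177451; 176625 is not s-gonal.
s = 12: P(12, 188) = 175968 and P(12, 189) = 177849; 176625 is not s-gonal.
Hits: s ∈ {9} → 1.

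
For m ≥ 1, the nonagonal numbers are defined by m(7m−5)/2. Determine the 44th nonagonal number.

The 44th nonagonal number is n(7n−5)/2 with n = 44.
44·(7·44 − 5)/2 = 44·303/2 = 6666.

6666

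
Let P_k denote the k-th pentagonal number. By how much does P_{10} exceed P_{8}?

53

10·(3·10 − 1)/2 = 145 and 8·(3·8 − 1)/2 = 92.
Difference: 145 − 92 = 53.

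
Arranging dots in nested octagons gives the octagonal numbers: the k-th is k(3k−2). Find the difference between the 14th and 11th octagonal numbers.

14·(3·14 − 2) = 560 and 11·(3·11 − 2) = 341.
Difference: 560 − 341 = 219.

219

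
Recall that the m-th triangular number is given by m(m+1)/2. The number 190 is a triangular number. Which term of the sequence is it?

19

Set n(n+1)/2 = 190, giving n² + n − 380 = 0.
The discriminant is 1 + 8·190 = 1521, and √1521 = 39.
So n = (-1 + 39) / 2 = 38/2 = 19.
Check: 19·20/2 = 190. ✓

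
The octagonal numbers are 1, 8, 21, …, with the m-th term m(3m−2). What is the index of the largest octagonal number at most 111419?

Solve n(3n−2) ≤ 111419 for integer n.
n = 193 gives 111361 ≤ 111419, while n = 194 gives 112520 > 111419; so the answer is index 193.

193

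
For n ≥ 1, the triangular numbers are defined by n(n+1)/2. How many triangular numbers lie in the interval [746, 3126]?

40

The n-th triangular number is n(n+1)/2.
Smallest index with value ≥ 746: n = 39 (giving 780).
Largest index with value ≤ 3126: n = 78 (giving 3081).
Indices 39 through 78: 40 terms.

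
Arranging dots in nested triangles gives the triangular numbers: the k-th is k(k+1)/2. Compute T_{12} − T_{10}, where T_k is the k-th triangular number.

23

12·13/2 = 78 and 10·11/2 = 55.
Difference: 78 − 55 = 23.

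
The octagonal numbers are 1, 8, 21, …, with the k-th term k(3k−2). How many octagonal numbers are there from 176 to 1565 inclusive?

16

The n-th octagonal number is n(3n−2).
Smallest index with value ≥ 176: n = 8 (giving 176).
Largest index with value ≤ 1565: n = 23 (giving 1541).
Indices 8 through 23: 16 terms.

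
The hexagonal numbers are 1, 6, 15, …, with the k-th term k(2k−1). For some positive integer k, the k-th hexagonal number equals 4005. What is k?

Set n(2n−1) = 4005, giving 2n² − n − 4005 = 0.
So n = (1 + 179) / 4 = 180/4 = 45.

45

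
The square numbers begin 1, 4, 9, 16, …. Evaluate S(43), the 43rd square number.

1849

43² = 1849.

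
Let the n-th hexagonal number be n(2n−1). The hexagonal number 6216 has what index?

Set n(2n−1) = 6216, giving 2n² − n − 6216 = 0.
The discriminant is 1 + 8·6216 = 49729, and √49729 = 223.
So n = (1 + 223) / 4 = 224/4 = 56.

56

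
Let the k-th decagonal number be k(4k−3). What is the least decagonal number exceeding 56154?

56287

Solve n(4n−3) > 56154 for integer n.
The largest n with value ≤ 56154 is 118 (since 55342 ≤ 56154 < 56287), so the first above is n = 119, value 56287.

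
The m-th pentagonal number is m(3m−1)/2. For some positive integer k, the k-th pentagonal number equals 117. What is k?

9

Set n(3n−1)/2 = 117, giving 3n² − n − 234 = 0.
The discriminant is 1 + 24·117 = 2809, and √2809 = 53.
So n = (1 + 53) / 6 = 54/6 = 9.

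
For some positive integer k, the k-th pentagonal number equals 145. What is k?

Set n(3n−1)/2 = 145, giving 3n² − n − 290 = 0.
So n = (1 + 59) / 6 = 60/6 = 10.

10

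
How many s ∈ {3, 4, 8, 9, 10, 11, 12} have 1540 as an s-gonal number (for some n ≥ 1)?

s = 3: P(3, 55) = 1540. ✓
s = 4: P(4, 39) = 1521 and P(4, 40) = 1600; 1540 is not s-gonal.
s = 8: P(8, 22) = 1408 and P(8, 23) = 1541; 1540 is not s-gonal.
s = 9: P(9, 21) = 1491 and P(9, 22) = 1639; 1540 is not s-gonal.
s = 10: P(10, 20) = 1540. ✓
s = 11: P(11, 18) = 1395 and P(11, 19) = 1558; 1540 is not s-gonal.
s = 12: P(12, 17) = 1377 and P(12, 18) = 1548; 1540 is not s-gonal.
Hits: s ∈ {3, 10} → 2.

2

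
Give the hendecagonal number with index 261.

305631

The 261st hendecagonal number is n(9n−7)/2 with n = 261.
261·(9·261 − 7)/2 = 261·2342/2 = 261·1171 = 305631.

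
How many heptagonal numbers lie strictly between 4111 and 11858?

The n-th heptagonal number is n(5n−3)/2.
Smallest index with value > 4111: n = 41 (giving 4141).
Largest index with value < 11858: n = 69 (giving 11799).
Indices 41 through 69: 29 terms.

29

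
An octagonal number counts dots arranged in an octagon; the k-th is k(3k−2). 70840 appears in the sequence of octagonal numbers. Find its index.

154

Set n(3n−2) = 70840, giving 3n² − 2n − 70840 = 0.
The discriminant is 4 + 12·70840 = 850084, and √850084 = 922.
So n = (2 + 922) / 6 = 924/6 = 154.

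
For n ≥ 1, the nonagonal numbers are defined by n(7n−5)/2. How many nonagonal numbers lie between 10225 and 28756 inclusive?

37

The n-th nonagonal number is n(7n−5)/2.
Smallest index with value ≥ 10225: n = 55 (giving 10450).
Largest index with value ≤ 28756: n = 91 (giving 28756).
Indices 55 through 91: 37 terms.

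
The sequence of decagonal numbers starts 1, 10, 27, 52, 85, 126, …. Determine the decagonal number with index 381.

579501

381·(4·381 − 3) = 381·1521 = 579501.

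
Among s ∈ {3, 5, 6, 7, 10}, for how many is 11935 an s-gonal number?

2

s = 3: P(3, 154) = 11935. ✓
s = 5: P(5, 89) = 11837 and P(5, 90) = 12105; 11935 is not s-gonal.
s = 6: P(6, 77) = 11781 and P(6, 78) = 12090; 11935 is not s-gonal.
s = 7: P(7, 69) = 11799 and P(7, 70) = 12145; 11935 is not s-gonal.
s = 10: P(10, 55) = 11935. ✓
Hits: s ∈ {3, 10} → 2.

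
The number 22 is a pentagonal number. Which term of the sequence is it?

4

Set n(3n−1)/2 = 22, giving 3n² − n − 44 = 0.
So n = (1 + 23) / 6 = 24/6 = 4.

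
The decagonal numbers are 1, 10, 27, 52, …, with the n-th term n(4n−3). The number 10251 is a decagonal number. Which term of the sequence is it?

Set n(4n−3) = 10251, giving 4n² − 3n − 10251 = 0.
So n = (3 + 405) / 8 = 408/8 = 51.
Check: 51·(4·51 − 3) = 10251. ✓

51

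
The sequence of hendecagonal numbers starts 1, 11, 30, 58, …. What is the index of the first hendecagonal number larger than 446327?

316

Solve n(9n−7)/2 > 446327 for integer n.
The largest n with value ≤ 446327 is 315 (since 445410 ≤ 446327 < 448246), so the first above is n = 316, value 448246.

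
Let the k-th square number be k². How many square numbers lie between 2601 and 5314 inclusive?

22

The n-th square number is n².
Smallest index with value ≥ 2601: n = 51 (giving 2601).
Largest index with value ≤ 5314: n = 72 (giving 5184).
Indices 51 through 72: 22 terms.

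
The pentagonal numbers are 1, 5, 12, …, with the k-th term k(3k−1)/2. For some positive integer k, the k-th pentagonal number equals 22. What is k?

Set n(3n−1)/2 = 22, giving 3n² − n − 44 = 0.
The discriminant is 1 + 24·22 = 529, and √529 = 23.
So n = (1 + 23) / 6 = 24/6 = 4.
Check: 4·(3·4 − 1)/2 = 22. ✓

4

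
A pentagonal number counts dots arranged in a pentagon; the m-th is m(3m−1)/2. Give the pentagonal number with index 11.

The 11th pentagonal number is n(3n−1)/2 with n = 11.
11·(3·11 − 1)/2 = 11·32/2 = 11·16 = 176.

176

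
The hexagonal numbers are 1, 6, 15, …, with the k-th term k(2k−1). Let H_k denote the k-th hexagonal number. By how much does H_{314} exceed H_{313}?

Consecutive hexagonal numbers differ by 4n − 3: here 4·314 − 3 = 1253.

1253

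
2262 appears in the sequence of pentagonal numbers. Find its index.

39

Set n(3n−1)/2 = 2262, giving 3n² − n − 4524 = 0.
The discriminant is 1 + 24·2262 = 54289, and √54289 = 233.
So n = (1 + 233) / 6 = 234/6 = 39.
Check: 39·(3·39 − 1)/2 = 2262. ✓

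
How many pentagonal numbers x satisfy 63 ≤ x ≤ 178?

The n-th pentagonal number is n(3n−1)/2.
Smallest index with value ≥ 63: n = 7 (giving 70).
Largest index with value ≤ 178: n = 11 (giving 176).
Indices 7 through 11: 5 terms.

5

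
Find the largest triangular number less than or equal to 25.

21

Solve n(n+1)/2 ≤ 25 for integer n.
n = 6 gives 21 ≤ 25, while n = 7 gives 28 > 25; so the answer is 21.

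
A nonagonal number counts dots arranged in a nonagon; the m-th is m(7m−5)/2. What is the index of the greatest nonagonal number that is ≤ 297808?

Solve n(7n−5)/2 ≤ 297808 for integer n.
n = 292 gives 297694 ≤ 297808, while n = 293 gives 299739 > 297808; so the answer is index 292.

292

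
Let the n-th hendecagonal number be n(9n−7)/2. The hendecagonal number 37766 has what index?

Set n(9n−7)/2 = 37766, giving 9n² − 7n − 75532 = 0.
The discriminant is 49 + 72·37766 = 2719201, and √2719201 = 1649.
So n = (7 + 1649) / 18 = 1656/18 = 92.
Check: 92·(9·92 − 7)/2 = 37766. ✓

92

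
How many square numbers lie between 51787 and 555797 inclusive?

518

The n-th square number is n².
Smallest index with value ≥ 51787: n = 228 (giving 51984).
Largest index with value ≤ 555797: n = 745 (giving 555025).
Indices 228 through 745: 518 terms.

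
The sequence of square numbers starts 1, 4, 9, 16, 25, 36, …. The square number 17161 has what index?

131

We need n² = 17161, so n = √17161 = 131.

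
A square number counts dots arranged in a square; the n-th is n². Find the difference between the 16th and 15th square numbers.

n² − (n−1)² = 2n − 1, so 16² − 15² = 2·16 − 1 = 31.

31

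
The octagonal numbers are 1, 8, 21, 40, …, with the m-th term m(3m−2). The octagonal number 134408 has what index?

212

Set n(3n−2) = 134408, giving 3n² − 2n − 134408 = 0.
The discriminant is 4 + 12·134408 = 1612900, and √1612900 = 1270.
So n = (2 + 1270) / 6 = 1272/6 = 212.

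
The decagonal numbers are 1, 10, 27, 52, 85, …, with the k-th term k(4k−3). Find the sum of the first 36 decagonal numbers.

Σ i(4i−3) = 4Σi² − 3Σi over i = 1..36.
Σi = 666 and Σi² = 16206.
4·16206 − 3·666 = 62826.

62826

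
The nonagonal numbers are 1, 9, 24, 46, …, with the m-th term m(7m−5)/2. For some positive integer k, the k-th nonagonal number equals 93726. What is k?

Set n(7n−5)/2 = 93726, giving 7n² − 5n − 187452 = 0.
The discriminant is 25 + 56·93726 = 5248681, and √5248681 = 2291.
So n = (5 + 2291) / 14 = 2296/14 = 164.
Check: 164·(7·164 − 5)/2 = 93726. ✓

164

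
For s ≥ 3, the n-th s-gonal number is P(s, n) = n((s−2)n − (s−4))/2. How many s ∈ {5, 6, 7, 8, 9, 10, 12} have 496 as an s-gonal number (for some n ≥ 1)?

1

s = 5: P(5, 18) = 477 and P(5, 19) = 532; 496 is not s-gonal.
s = 6: P(6, 16) = 496. ✓
s = 7: P(7, 14) = 469 and P(7, 15) = 540; 496 is not s-gonal.
s = 8: P(8, 13) = 481 and P(8, 14) = 560; 496 is not s-gonal.
s = 9: P(9, 12) = 474 and P(9, 13) = 559; 496 is not s-gonal.
s = 10: P(10, 11) = 451 and P(10, 12) = 540; 496 is not s-gonal.
s = 12: P(12, 10) = 460 and P(12, 11) = 561; 496 is not s-gonal.
Hits: s ∈ {6} → 1.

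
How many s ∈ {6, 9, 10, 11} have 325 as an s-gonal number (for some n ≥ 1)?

2

s = 6: P(6, 13) = 325. ✓
s = 9: P(9, 10) = 325. ✓
s = 10: P(10, 9) = 297 and P(10, 10) = 370; 325 is not s-gonal.
s = 11: P(11, 8) = 260 and P(11, 9) = 333; 325 is not s-gonal.
Hits: s ∈ {6, 9} → 2.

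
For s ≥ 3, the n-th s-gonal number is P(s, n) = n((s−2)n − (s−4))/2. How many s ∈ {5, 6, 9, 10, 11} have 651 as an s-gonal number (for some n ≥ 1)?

2

s = 5: P(5, 21) = 651. ✓
s = 6: P(6, 18) = 630 and P(6, 19) = 703; 651 is not s-gonal.
s = 9: P(9, 14) = 651. ✓
s = 10: P(10, 13) = 637 and P(10, 14) = 742; 651 is not s-gonal.
s = 11: P(11, 12) = 606 and P(11, 13) = 715; 651 is not s-gonal.
Hits: s ∈ {5, 9} → 2.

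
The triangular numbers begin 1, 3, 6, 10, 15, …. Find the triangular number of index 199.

199·200/2 = 39800/2 = 19900.

19900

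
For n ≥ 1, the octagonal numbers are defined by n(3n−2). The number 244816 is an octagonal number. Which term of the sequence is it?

286

Set n(3n−2) = 244816, giving 3n² − 2n − 244816 = 0.
So n = (2 + 1714) / 6 = 1716/6 = 286.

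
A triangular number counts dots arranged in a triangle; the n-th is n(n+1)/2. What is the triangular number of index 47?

1128

47·48/2 = 2256/2 = 1128.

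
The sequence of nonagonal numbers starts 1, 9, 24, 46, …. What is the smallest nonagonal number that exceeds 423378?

Solve n(7n−5)/2 > 423378 for integer n.
The largest n with value ≤ 423378 is 348 (since 422994 ≤ 423378 < 425431), so the first above is n = 349, value 425431.

425431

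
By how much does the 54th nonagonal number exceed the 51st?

54·(7·54 − 5)/2 = 10071 and 51·(7·51 − 5)/2 = 8976.
Difference: 10071 − 8976 = 1095.

1095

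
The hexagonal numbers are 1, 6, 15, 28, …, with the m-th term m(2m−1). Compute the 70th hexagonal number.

The 70th hexagonal number is n(2n−1) with n = 70.
70·(2·70 − 1) = 70·139 = 9730.

9730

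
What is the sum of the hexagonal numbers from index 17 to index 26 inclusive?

Σ i(2i−1) = 2Σi² − Σi over i = 17..26.
Σi = 351 − 136 = 215 and Σi² = 6201 − 1496 = 4705.
2·4705 − 1·215 = 9195.

9195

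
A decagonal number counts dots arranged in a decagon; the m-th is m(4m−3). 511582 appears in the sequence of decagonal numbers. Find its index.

Set n(4n−3) = 511582, giving 4n² − 3n − 511582 = 0.
The discriminant is 9 + 16·511582 = 8185321, and √8185321 = 2861.
So n = (3 + 2861) / 8 = 2864/8 = 358.

358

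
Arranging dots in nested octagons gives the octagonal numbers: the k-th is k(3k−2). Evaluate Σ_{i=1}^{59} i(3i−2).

Σ i(3i−2) = 3Σi² − 2Σi over i = 1..59.
Σi = 1770 and Σi² = 70210.
3·70210 − 2·1770 = 207090.

207090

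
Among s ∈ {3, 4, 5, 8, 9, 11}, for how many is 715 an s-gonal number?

2

s = 3: P(3, 37) = 703 and P(3, 38) = 741; 715 is not s-gonal.
s = 4: P(4, 26) = 676 and P(4, 27) = 729; 715 is not s-gonal.
s = 5: P(5, 22) = 715. ✓
s = 8: P(8, 15) = 645 and P(8, 16) = 736; 715 is not s-gonal.
s = 9: P(9, 14) = 651 and P(9, 15) = 750; 715 is not s-gonal.
s = 11: P(11, 13) = 715. ✓
Hits: s ∈ {5, 11} → 2.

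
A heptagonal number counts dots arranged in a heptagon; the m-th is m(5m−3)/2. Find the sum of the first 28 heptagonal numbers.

Σ i(5i−3)/2 = (5Σi² − 3Σi) / 2 over i = 1..28.
Σi = 406 and Σi² = 7714.
(5·7714 − 3·406) / 2 = 37352/2 = 18676.

18676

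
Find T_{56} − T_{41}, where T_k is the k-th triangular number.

56·57/2 = 1596 and 41·42/2 = 861.
Difference: 1596 − 861 = 735.

735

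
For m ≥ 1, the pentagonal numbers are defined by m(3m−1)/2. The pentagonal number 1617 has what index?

33

Set n(3n−1)/2 = 1617, giving 3n² − n − 3234 = 0.
The discriminant is 1 + 24·1617 = 38809, and √38809 = 197.
So n = (1 + 197) / 6 = 198/6 = 33.
Check: 33·(3·33 − 1)/2 = 1617. ✓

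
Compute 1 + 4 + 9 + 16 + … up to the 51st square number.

45526

Σ_{i=1}^{51} i² = 51·52·103/6 = 45526.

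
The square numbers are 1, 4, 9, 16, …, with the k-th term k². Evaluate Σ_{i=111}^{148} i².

Σ_{i=111}^{148} i² = 1091574 − 449735 = 641839.

641839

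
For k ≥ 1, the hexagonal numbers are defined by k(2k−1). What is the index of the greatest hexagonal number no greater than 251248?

Solve n(2n−1) ≤ 251248 for integer n.
n = 354 gives 250278 ≤ 251248, while n = 355 gives 251695 > 251248; so the answer is index 354.

354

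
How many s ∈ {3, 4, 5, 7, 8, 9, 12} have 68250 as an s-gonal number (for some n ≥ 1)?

1

s = 3: P(3, 368) = 67896 and P(3, 369) = 68265; 68250 is not s-gonal.
s = 4: P(4, 261) = 68121 and P(4, 262) = 68644; 68250 is not s-gonal.
s = 5: P(5, 213) = 67947 and P(5, 214) = 68587; 68250 is not s-gonal.
s = 7: P(7, 165) = 67815 and P(7, 166) = 68641; 68250 is not s-gonal.
s = 8: P(8, 151) = 68101 and P(8, 152) = 69008; 68250 is not s-gonal.
s = 9: P(9, 140) = 68250. ✓
s = 12: P(12, 117) = 67977 and P(12, 118) = 69148; 68250 is not s-gonal.
Hits: s ∈ {9} → 1.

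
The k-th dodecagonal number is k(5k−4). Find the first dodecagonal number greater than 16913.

17169

Solve n(5n−4) > 16913 for integer n.
The largest n with value ≤ 16913 is 58 (since 16588 ≤ 16913 < 17169), so the first above is n = 59, value 17169.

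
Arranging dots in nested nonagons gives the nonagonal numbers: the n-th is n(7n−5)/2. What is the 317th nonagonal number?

350919

The 317th nonagonal number is n(7n−5)/2 with n = 317.
317·(7·317 − 5)/2 = 317·2214/2 = 317·1107 = 350919.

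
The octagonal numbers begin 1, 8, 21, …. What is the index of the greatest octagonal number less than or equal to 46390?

Solve n(3n−2) ≤ 46390 for integer n.
n = 124 gives 45880 ≤ 46390, while n = 125 gives 46625 > 46390; so the answer is index 124.

124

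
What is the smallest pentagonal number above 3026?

Solve n(3n−1)/2 > 3026 for integer n.
The largest n with value ≤ 3026 is 45 (since 3015 ≤ 3026 < 3151), so the first above is n = 46, value 3151.

3151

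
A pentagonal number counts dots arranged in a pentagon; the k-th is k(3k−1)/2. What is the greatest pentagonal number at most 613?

Solve n(3n−1)/2 ≤ 613 for integer n.
n = 20 gives 590 ≤ 613, while n = 21 gives 651 > 613; so the answer is 590.

590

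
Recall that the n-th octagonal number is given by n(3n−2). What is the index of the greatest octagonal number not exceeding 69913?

Solve n(3n−2) ≤ 69913 for integer n.
n = 152 gives 69008 ≤ 69913, while n = 153 gives 69921 > 69913; so the answer is index 152.

152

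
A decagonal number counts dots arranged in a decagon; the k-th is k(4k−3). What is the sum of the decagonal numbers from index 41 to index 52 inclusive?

102686

Σ i(4i−3) = 4Σi² − 3Σi over i = 41..52.
Σi = 1378 − 820 = 558 and Σi² = 48230 − 22140 = 26090.
4·26090 − 3·558 = 102686.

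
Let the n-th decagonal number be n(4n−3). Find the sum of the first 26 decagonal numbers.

23751

Σ i(4i−3) = 4Σi² − 3Σi over i = 1..26.
Σi = 351 and Σi² = 6201.
4·6201 − 3·351 = 23751.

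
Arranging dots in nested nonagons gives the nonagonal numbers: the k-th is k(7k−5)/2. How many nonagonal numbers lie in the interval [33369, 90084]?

63

The n-th nonagonal number is n(7n−5)/2.
Smallest index with value ≥ 33369: n = 98 (giving 33369).
Largest index with value ≤ 90084: n = 160 (giving 89200).
Indices 98 through 160: 63 terms.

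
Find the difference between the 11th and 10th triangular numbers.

11

Consecutive triangular numbers differ by n: T_{11} − T_{10} = 11.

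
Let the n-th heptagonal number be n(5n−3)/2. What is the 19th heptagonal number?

874

The 19th heptagonal number is n(5n−3)/2 with n = 19.
19·(5·19 − 3)/2 = 19·92/2 = 19·46 = 874.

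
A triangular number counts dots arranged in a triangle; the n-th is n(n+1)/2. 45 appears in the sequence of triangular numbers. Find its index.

9

Set n(n+1)/2 = 45, giving n² + n − 90 = 0.
The discriminant is 1 + 8·45 = 361, and √361 = 19.
So n = (-1 + 19) / 2 = 18/2 = 9.
Check: 9·10/2 = 45. ✓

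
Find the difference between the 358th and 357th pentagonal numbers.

1072

Consecutive pentagonal numbers differ by 3n − 2: here 3·358 − 2 = 1072.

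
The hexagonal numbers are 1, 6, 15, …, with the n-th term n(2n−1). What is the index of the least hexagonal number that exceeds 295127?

385

Solve n(2n−1) > 295127 for integer n.
The largest n with value ≤ 295127 is 384 (since 294528 ≤ 295127 < 296065), so the first above is n = 385, value 296065.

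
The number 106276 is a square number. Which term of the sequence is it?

We need n² = 106276, so n = √106276 = 326.

326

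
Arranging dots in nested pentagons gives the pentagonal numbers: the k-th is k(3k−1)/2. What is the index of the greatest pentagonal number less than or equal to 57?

6

Solve n(3n−1)/2 ≤ 57 for integer n.
n = 6 gives 51 ≤ 57, while n = 7 gives 70 > 57; so the answer is index 6.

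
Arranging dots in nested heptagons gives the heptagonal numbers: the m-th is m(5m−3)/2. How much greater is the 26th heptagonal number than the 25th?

Consecutive heptagonal numbers differ by 5n − 4: here 5·26 − 4 = 126.

126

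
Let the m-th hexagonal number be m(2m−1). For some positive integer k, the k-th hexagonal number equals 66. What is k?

Set n(2n−1) = 66, giving 2n² − n − 66 = 0.
The discriminant is 1 + 8·66 = 529, and √529 = 23.
So n = (1 + 23) / 4 = 24/4 = 6.

6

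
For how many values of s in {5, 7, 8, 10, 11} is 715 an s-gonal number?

2

s = 5: P(5, 22) = 715. ✓
s = 7: P(7, 17) = 697 and P(7, 18) = 783; 715 is not s-gonal.
s = 8: P(8, 15) = 645 and P(8, 16) = 736; 715 is not s-gonal.
s = 10: P(10, 13) = 637 and P(10, 14) = 742; 715 is not s-gonal.
s = 11: P(11, 13) = 715. ✓
Hits: s ∈ {5, 11} → 2.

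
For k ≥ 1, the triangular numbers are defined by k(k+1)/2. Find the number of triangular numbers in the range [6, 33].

5

The n-th triangular number is n(n+1)/2.
Smallest index with value ≥ 6: n = 3 (giving 6).
Largest index with value ≤ 33: n = 7 (giving 28).
Indices 3 through 7: 5 terms.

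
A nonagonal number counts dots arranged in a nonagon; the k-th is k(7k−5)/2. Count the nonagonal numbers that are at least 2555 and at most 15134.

The n-th nonagonal number is n(7n−5)/2.
Smallest index with value ≥ 2555: n = 28 (giving 2674).
Largest index with value ≤ 15134: n = 66 (giving 15081).
Indices 28 through 66: 39 terms.

39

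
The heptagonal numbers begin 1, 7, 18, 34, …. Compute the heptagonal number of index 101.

25351

The 101st heptagonal number is n(5n−3)/2 with n = 101.
101·(5·101 − 3)/2 = 101·502/2 = 101·251 = 25351.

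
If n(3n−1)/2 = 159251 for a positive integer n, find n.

Set n(3n−1)/2 = 159251, giving 3n² − n − 318502 = 0.
So n = (1 + 1955) / 6 = 1956/6 = 326.

326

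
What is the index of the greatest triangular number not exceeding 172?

18

Solve n(n+1)/2 ≤ 172 for integer n.
n = 18 gives 171 ≤ 172, while n = 19 gives 190 > 172; so the answer is index 18.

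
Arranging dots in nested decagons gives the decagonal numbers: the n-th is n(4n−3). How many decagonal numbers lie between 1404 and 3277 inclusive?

The n-th decagonal number is n(4n−3).
Smallest index with value ≥ 1404: n = 20 (giving 1540).
Largest index with value ≤ 3277: n = 29 (giving 3277).
Indices 20 through 29: 10 terms.

10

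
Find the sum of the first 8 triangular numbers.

120

Σ i(i+1)/2 = (Σi² + Σi) / 2 over i = 1..8.
Σi = 36 and Σi² = 204.
(1·204 + 1·36) / 2 = 240/2 = 120.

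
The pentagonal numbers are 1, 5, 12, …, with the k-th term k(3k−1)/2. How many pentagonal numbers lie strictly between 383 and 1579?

16

The n-th pentagonal number is n(3n−1)/2.
Smallest index with value > 383: n = 17 (giving 425).
Largest index with value < 1579: n = 32 (giving 1520).
Indices 17 through 32: 16 terms.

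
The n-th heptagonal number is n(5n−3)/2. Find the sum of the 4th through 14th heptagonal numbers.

2354

Σ i(5i−3)/2 = (5Σi² − 3Σi) / 2 over i = 4..14.
Σi = 105 − 6 = 99 and Σi² = 1015 − 14 = 1001.
(5·1001 − 3·99) / 2 = 4708/2 = 2354.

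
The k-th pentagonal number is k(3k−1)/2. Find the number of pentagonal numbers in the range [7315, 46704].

The n-th pentagonal number is n(3n−1)/2.
Smallest index with value ≥ 7315: n = 70 (giving 7315).
Largest index with value ≤ 46704: n = 176 (giving 46376).
Indices 70 through 176: 107 terms.

107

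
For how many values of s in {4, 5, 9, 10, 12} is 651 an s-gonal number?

s = 4: P(4, 25) = 625 and P(4, 26) = 676; 651 is not s-gonal.
s = 5: P(5, 21) = 651. ✓
s = 9: P(9, 14) = 651. ✓
s = 10: P(10, 13) = 637 and P(10, 14) = 742; 651 is not s-gonal.
s = 12: P(12, 11) = 561 and P(12, 12) = 672; 651 is not s-gonal.
Hits: s ∈ {5, 9} → 2.

2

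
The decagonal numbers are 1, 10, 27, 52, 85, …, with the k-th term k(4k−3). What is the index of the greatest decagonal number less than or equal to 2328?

24

Solve n(4n−3) ≤ 2328 for integer n.
n = 24 gives 2232 ≤ 2328, while n = 25 gives 2425 > 2328; so the answer is index 24.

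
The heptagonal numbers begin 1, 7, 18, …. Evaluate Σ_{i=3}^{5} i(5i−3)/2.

Σ i(5i−3)/2 = (5Σi² − 3Σi) / 2 over i = 3..5.
Σi = 15 − 3 = 12 and Σi² = 55 − 5 = 50.
(5·50 − 3·12) / 2 = 214/2 = 107.

107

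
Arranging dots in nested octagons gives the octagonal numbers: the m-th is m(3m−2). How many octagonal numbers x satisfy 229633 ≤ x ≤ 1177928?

The n-th octagonal number is n(3n−2).
Smallest index with value ≥ 229633: n = 277 (giving 229633).
Largest index with value ≤ 1177928: n = 626 (giving 1174376).
Indices 277 through 626: 350 terms.

350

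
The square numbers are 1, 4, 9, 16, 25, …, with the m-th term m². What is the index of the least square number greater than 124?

12

Solve n² > 124 for integer n.
The largest n with value ≤ 124 is 11 (since 121 ≤ 124 < 144), so the first above is n = 12, value 144.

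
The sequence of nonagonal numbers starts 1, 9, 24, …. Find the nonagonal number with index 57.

The 57th nonagonal number is n(7n−5)/2 with n = 57.
57·(7·57 − 5)/2 = 57·394/2 = 57·197 = 11229.

11229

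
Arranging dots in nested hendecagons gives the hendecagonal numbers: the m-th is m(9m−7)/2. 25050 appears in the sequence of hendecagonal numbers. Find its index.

Set n(9n−7)/2 = 25050, giving 9n² − 7n − 50100 = 0.
The discriminant is 49 + 72·25050 = 1803649, and √1803649 = 1343.
So n = (7 + 1343) / 18 = 1350/18 = 75.
Check: 75·(9·75 − 7)/2 = 25050. ✓

75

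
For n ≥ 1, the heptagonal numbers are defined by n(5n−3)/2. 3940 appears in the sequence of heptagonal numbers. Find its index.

Set n(5n−3)/2 = 3940, giving 5n² − 3n − 7880 = 0.
The discriminant is 9 + 40·3940 = 157609, and √157609 = 397.
So n = (3 + 397) / 10 = 400/10 = 40.

40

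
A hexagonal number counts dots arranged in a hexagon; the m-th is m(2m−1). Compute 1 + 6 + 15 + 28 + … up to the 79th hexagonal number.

Σ i(2i−1) = 2Σi² − Σi over i = 1..79.
Σi = 3160 and Σi² = 167480.
2·167480 − 1·3160 = 331800.

331800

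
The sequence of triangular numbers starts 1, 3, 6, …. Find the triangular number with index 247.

30628

The 247th triangular number is n(n+1)/2 with n = 247.
247·248/2 = 61256/2 = 30628.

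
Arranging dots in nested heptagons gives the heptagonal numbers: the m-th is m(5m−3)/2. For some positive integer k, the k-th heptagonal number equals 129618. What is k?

228

Set n(5n−3)/2 = 129618, giving 5n² − 3n − 259236 = 0.
The discriminant is 9 + 40·129618 = 5184729, and √5184729 = 2277.
So n = (3 + 2277) / 10 = 2280/10 = 228.
Check: 228·(5·228 − 3)/2 = 129618. ✓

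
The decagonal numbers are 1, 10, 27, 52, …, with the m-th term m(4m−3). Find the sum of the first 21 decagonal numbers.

Σ i(4i−3) = 4Σi² − 3Σi over i = 1..21.
Σi = 231 and Σi² = 3311.
4·3311 − 3·231 = 12551.

12551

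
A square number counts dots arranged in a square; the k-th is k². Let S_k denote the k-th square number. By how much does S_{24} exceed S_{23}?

47

n² − (n−1)² = 2n − 1, so 24² − 23² = 2·24 − 1 = 47.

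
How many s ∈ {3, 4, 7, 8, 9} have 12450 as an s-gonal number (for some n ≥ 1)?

1

s = 3: P(3, 157) = 12403 and P(3, 158) = 12561; 12450 is not s-gonal.
s = 4: P(4, 111) = 12321 and P(4, 112) = 12544; 12450 is not s-gonal.
s = 7: P(7, 70) = 12145 and P(7, 71) = 12496; 12450 is not s-gonal.
s = 8: P(8, 64) = 12160 and P(8, 65) = 12545; 12450 is not s-gonal.
s = 9: P(9, 60) = 12450. ✓
Hits: s ∈ {9} → 1.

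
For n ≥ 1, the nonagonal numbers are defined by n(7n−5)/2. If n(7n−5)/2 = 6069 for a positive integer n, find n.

42

Set n(7n−5)/2 = 6069, giving 7n² − 5n − 12138 = 0.
The discriminant is 25 + 56·6069 = 339889, and √339889 = 583.
So n = (5 + 583) / 14 = 588/14 = 42.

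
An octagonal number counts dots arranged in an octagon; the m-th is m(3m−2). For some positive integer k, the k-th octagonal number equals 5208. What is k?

42

Set n(3n−2) = 5208, giving 3n² − 2n − 5208 = 0.
So n = (2 + 250) / 6 = 252/6 = 42.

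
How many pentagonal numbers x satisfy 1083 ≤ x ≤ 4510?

28

The n-th pentagonal number is n(3n−1)/2.
Smallest index with value ≥ 1083: n = 28 (giving 1162).
Largest index with value ≤ 4510: n = 55 (giving 4510).
Indices 28 through 55: 28 terms.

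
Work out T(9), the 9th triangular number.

45

The 9th triangular number is n(n+1)/2 with n = 9.
9·10/2 = 90/2 = 45.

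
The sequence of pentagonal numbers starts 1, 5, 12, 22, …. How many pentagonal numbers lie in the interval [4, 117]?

8

The n-th pentagonal number is n(3n−1)/2.
Smallest index with value ≥ 4: n = 2 (giving 5).
Largest index with value ≤ 117: n = 9 (giving 117).
Indices 2 through 9: 8 terms.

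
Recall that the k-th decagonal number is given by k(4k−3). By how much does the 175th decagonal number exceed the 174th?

1393

Consecutive decagonal numbers differ by 8n − 7: here 8·175 − 7 = 1393.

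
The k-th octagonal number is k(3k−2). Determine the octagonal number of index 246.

246·(3·246 − 2) = 246·736 = 181056.

181056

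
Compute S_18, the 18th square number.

324

The 18th square number is n² with n = 18.
18² = 324.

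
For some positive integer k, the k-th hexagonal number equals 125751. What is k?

Set n(2n−1) = 125751, giving 2n² − n − 125751 = 0.
The discriminant is 1 + 8·125751 = 1006009, and √1006009 = 1003.
So n = (1 + 1003) / 4 = 1004/4 = 251.

251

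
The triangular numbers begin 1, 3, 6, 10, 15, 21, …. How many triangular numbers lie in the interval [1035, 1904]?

17

The n-th triangular number is n(n+1)/2.
Smallest index with value ≥ 1035: n = 45 (giving 1035).
Largest index with value ≤ 1904: n = 61 (giving 1891).
Indices 45 through 61: 17 terms.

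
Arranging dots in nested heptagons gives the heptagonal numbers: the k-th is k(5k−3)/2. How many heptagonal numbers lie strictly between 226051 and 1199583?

391

The n-th heptagonal number is n(5n−3)/2.
Smallest index with value > 226051: n = 302 (giving 227557).
Largest index with value < 1199583: n = 692 (giving 1196122).
Indices 302 through 692: 391 terms.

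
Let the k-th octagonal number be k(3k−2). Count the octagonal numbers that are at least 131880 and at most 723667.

The n-th octagonal number is n(3n−2).
Smallest index with value ≥ 131880: n = 210 (giving 131880).
Largest index with value ≤ 723667: n = 491 (giving 722261).
Indices 210 through 491: 282 terms.

282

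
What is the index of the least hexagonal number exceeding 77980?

Solve n(2n−1) > 77980 for integer n.
The largest n with value ≤ 77980 is 197 (since 77421 ≤ 77980 < 78210), so the first above is n = 198, value 78210.

198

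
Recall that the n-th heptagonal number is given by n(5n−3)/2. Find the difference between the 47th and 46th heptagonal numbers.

231

Consecutive heptagonal numbers differ by 5n − 4: here 5·47 − 4 = 231.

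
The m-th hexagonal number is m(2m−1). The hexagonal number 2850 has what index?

38

Set n(2n−1) = 2850, giving 2n² − n − 2850 = 0.
The discriminant is 1 + 8·2850 = 22801, and √22801 = 151.
So n = (1 + 151) / 4 = 152/4 = 38.
Check: 38·(2·38 − 1) = 2850. ✓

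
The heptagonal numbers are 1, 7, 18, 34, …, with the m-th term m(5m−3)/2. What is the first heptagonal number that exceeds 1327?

Solve n(5n−3)/2 > 1327 for integer n.
The largest n with value ≤ 1327 is 23 (since 1288 ≤ 1327 < 1404), so the first above is n = 24, value 1404.

1404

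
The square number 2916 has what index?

54

We need n² = 2916, so n = √2916 = 54.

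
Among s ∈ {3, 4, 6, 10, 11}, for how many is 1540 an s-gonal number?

3

s = 3: P(3, 55) = 1540. ✓
s = 4: P(4, 39) = 1521 and P(4, 40) = 1600; 1540 is not s-gonal.
s = 6: P(6, 28) = 1540. ✓
s = 10: P(10, 20) = 1540. ✓
s = 11: P(11, 18) = 1395 and P(11, 19) = 1558; 1540 is not s-gonal.
Hits: s ∈ {3, 6, 10} → 3.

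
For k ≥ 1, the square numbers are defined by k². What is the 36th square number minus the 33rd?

207

36² = 1296 and 33² = 1089.
Difference: 1296 − 1089 = 207.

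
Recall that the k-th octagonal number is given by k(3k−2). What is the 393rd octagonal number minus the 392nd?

Consecutive octagonal numbers differ by 6n − 5: here 6·393 − 5 = 2353.

2353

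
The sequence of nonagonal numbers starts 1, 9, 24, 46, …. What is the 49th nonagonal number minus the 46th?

990

49·(7·49 − 5)/2 = 8281 and 46·(7·46 − 5)/2 = 7291.
Difference: 8281 − 7291 = 990.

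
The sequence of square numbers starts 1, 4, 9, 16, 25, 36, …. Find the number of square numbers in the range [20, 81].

The n-th square number is n².
Smallest index with value ≥ 20: n = 5 (giving 25).
Largest index with value ≤ 81: n = 9 (giving 81).
Indices 5 through 9: 5 terms.

5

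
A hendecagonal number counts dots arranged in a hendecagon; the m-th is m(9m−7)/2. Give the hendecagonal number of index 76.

25726

The 76th hendecagonal number is n(9n−7)/2 with n = 76.
76·(9·76 − 7)/2 = 76·677/2 = 25726.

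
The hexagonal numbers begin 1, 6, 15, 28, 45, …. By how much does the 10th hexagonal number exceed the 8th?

70

10·(2·10 − 1) = 190 and 8·(2·8 − 1) = 120.
Difference: 190 − 120 = 70.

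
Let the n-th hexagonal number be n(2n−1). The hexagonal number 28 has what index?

4

Set n(2n−1) = 28, giving 2n² − n − 28 = 0.
So n = (1 + 15) / 4 = 16/4 = 4.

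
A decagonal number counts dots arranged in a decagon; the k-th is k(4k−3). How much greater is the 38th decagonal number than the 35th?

867

38·(4·38 − 3) = 5662 and 35·(4·35 − 3) = 4795.
Difference: 5662 − 4795 = 867.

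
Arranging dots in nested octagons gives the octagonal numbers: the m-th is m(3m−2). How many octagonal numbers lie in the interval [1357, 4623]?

18

The n-th octagonal number is n(3n−2).
Smallest index with value ≥ 1357: n = 22 (giving 1408).
Largest index with value ≤ 4623: n = 39 (giving 4485).
Indices 22 through 39: 18 terms.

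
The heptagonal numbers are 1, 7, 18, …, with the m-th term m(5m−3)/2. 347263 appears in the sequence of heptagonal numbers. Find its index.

Set n(5n−3)/2 = 347263, giving 5n² − 3n − 694526 = 0.
The discriminant is 9 + 40·347263 = 13890529, and √13890529 = 3727.
So n = (3 + 3727) / 10 = 3730/10 = 373.
Check: 373·(5·373 − 3)/2 = 347263. ✓

373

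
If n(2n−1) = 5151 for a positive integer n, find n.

Set n(2n−1) = 5151, giving 2n² − n − 5151 = 0.
The discriminant is 1 + 8·5151 = 41209, and √41209 = 203.
So n = (1 + 203) / 4 = 204/4 = 51.
Check: 51·(2·51 − 1) = 5151. ✓

51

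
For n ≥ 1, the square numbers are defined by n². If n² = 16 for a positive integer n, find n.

We need n² = 16, so n = √16 = 4.

4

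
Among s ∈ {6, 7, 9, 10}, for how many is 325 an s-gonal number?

s = 6: P(6, 13) = 325. ✓
s = 7: P(7, 11) = 286 and P(7, 12) = 342; 325 is not s-gonal.
s = 9: P(9, 10) = 325. ✓
s = 10: P(10, 9) = 297 and P(10, 10) = 370; 325 is not s-gonal.
Hits: s ∈ {6, 9} → 2.

2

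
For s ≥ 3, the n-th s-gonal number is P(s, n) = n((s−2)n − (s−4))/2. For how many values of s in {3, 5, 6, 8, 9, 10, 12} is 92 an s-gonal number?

1

s = 3: P(3, 13) = 91 and P(3, 14) = 105; 92 is not s-gonal.
s = 5: P(5, 8) = 92. ✓
s = 6: P(6, 7) = 91 and P(6, 8) = 120; 92 is not s-gonal.
s = 8: P(8, 5) = 65 and P(8, 6) = 96; 92 is not s-gonal.
s = 9: P(9, 5) = 75 and P(9, 6) = 111; 92 is not s-gonal.
s = 10: P(10, 5) = 85 and P(10, 6) = 126; 92 is not s-gonal.
s = 12: P(12, 4) = 64 and P(12, 5) = 105; 92 is not s-gonal.
Hits: s ∈ {5} → 1.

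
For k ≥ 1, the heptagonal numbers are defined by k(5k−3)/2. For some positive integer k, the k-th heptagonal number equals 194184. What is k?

279

Set n(5n−3)/2 = 194184, giving 5n² − 3n − 388368 = 0.
So n = (3 + 2787) / 10 = 2790/10 = 279.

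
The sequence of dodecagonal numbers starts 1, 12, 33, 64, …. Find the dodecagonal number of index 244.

296704

244·(5·244 − 4) = 244·1216 = 296704.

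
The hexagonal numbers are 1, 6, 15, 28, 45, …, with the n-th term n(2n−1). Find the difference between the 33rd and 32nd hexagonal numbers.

129

Consecutive hexagonal numbers differ by 4n − 3: here 4·33 − 3 = 129.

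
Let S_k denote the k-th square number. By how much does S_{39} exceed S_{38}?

77

n² − (n−1)² = 2n − 1, so 39² − 38² = 2·39 − 1 = 77.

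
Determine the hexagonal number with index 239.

The 239th hexagonal number is n(2n−1) with n = 239.
239·(2·239 − 1) = 239·477 = 114003.

114003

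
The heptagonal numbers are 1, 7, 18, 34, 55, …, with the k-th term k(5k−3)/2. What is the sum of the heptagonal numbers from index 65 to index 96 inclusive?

Σ i(5i−3)/2 = (5Σi² − 3Σi) / 2 over i = 65..96.
Σi = 4656 − 2080 = 2576 and Σi² = 299536 − 89440 = 210096.
(5·210096 − 3·2576) / 2 = 1042752/2 = 521376.

521376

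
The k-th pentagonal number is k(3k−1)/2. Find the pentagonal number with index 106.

16801

The 106th pentagonal number is n(3n−1)/2 with n = 106.
106·(3·106 − 1)/2 = 106·317/2 = 16801.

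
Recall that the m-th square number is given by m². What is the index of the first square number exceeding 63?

Solve n² > 63 for integer n.
The largest n with value ≤ 63 is 7 (since 49 ≤ 63 < 64), so the first above is n = 8, value 64.

8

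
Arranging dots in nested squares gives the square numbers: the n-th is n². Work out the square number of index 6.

36

The 6th square number is n² with n = 6.
6² = 36.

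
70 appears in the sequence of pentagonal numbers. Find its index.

Set n(3n−1)/2 = 70, giving 3n² − n − 140 = 0.
So n = (1 + 41) / 6 = 42/6 = 7.

7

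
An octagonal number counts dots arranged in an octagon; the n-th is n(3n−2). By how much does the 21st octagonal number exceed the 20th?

121

Consecutive octagonal numbers differ by 6n − 5: here 6·21 − 5 = 121.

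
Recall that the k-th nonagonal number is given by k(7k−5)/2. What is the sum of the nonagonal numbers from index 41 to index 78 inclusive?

Σ i(7i−5)/2 = (7Σi² − 5Σi) / 2 over i = 41..78.
Σi = 3081 − 820 = 2261 and Σi² = 161239 − 22140 = 139099.
(7·139099 − 5·2261) / 2 = 962388/2 = 481194.

481194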